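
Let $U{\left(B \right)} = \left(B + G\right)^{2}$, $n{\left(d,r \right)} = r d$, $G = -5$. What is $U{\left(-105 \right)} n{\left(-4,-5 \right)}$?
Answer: $242000$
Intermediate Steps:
$n{\left(d,r \right)} = d r$
$U{\left(B \right)} = \left(-5 + B\right)^{2}$ ($U{\left(B \right)} = \left(B - 5\right)^{2} = \left(-5 + B\right)^{2}$)
$U{\left(-105 \right)} n{\left(-4,-5 \right)} = \left(-5 - 105\right)^{2} \left(\left(-4\right) \left(-5\right)\right) = \left(-110\right)^{2} \cdot 20 = 12100 \cdot 20 = 242000$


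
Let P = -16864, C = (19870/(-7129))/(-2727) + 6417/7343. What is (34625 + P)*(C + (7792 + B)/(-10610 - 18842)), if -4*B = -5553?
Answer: 168229644499451091359/16817524304584752 ≈ 10003.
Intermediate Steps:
B = 5553/4 (B = -¼*(-5553) = 5553/4 ≈ 1388.3)
C = 124897409921/142753669569 (C = (19870*(-1/7129))*(-1/2727) + 6417*(1/7343) = -19870/7129*(-1/2727) + 6417/7343 = 19870/19440783 + 6417/7343 = 124897409921/142753669569 ≈ 0.87492)
(34625 + P)*(C + (7792 + B)/(-10610 - 18842)) = (34625 - 16864)*(124897409921/142753669569 + (7792 + 5553/4)/(-10610 - 18842)) = 17761*(124897409921/142753669569 + (36721/4)/(-29452)) = 17761*(124897409921/142753669569 + (36721/4)*(-1/29452)) = 17761*(124897409921/142753669569 - 36721/117808) = 17761*(9471856567729919/16817524304584752) = 168229644499451091359/16817524304584752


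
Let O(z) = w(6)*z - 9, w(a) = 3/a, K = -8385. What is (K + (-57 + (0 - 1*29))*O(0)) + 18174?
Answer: 10563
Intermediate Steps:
O(z) = -9 + z/2 (O(z) = (3/6)*z - 9 = (3*(1/6))*z - 9 = z/2 - 9 = -9 + z/2)
(K + (-57 + (0 - 1*29))*O(0)) + 18174 = (-8385 + (-57 + (0 - 1*29))*(-9 + (1/2)*0)) + 18174 = (-8385 + (-57 + (0 - 29))*(-9 + 0)) + 18174 = (-8385 + (-57 - 29)*(-9)) + 18174 = (-8385 - 86*(-9)) + 18174 = (-8385 + 774) + 18174 = -7611 + 18174 = 10563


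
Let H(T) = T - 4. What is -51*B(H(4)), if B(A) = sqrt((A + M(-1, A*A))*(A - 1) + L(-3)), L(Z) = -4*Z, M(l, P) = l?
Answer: -51*sqrt(13) ≈ -183.88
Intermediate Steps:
H(T) = -4 + T
B(A) = sqrt(12 + (-1 + A)**2) (B(A) = sqrt((A - 1)*(A - 1) - 4*(-3)) = sqrt((-1 + A)*(-1 + A) + 12) = sqrt((-1 + A)**2 + 12) = sqrt(12 + (-1 + A)**2))
-51*B(H(4)) = -51*sqrt(13 + (-4 + 4)**2 - 2*(-4 + 4)) = -51*sqrt(13 + 0**2 - 2*0) = -51*sqrt(13 + 0 + 0) = -51*sqrt(13)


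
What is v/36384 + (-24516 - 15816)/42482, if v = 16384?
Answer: -12053350/24151017 ≈ -0.49908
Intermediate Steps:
v/36384 + (-24516 - 15816)/42482 = 16384/36384 + (-24516 - 15816)/42482 = 16384*(1/36384) - 40332*1/42482 = 512/1137 - 20166/21241 = -12053350/24151017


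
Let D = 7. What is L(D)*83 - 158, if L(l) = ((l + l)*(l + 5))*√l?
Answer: -158 + 13944*√7 ≈ 36734.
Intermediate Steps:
L(l) = 2*l^(3/2)*(5 + l) (L(l) = ((2*l)*(5 + l))*√l = (2*l*(5 + l))*√l = 2*l^(3/2)*(5 + l))
L(D)*83 - 158 = (2*7^(3/2)*(5 + 7))*83 - 158 = (2*(7*√7)*12)*83 - 158 = (168*√7)*83 - 158 = 13944*√7 - 158 = -158 + 13944*√7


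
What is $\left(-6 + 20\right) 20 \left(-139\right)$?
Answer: $-38920$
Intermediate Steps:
$\left(-6 + 20\right) 20 \left(-139\right) = 14 \cdot 20 \left(-139\right) = 280 \left(-139\right) = -38920$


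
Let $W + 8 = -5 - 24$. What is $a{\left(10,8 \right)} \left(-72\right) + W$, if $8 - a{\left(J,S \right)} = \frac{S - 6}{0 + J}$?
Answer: $- \frac{2993}{5} \approx -598.6$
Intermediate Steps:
$a{\left(J,S \right)} = 8 - \frac{-6 + S}{J}$ ($a{\left(J,S \right)} = 8 - \frac{S - 6}{0 + J} = 8 - \frac{-6 + S}{J}$)
$W = -37$ ($W = -8 - 29 = -37$)
$a{\left(10,8 \right)} \left(-72\right) + W = \frac{6 - 8 + 8 \cdot 10}{10} \left(-72\right) - 37 = \frac{6 - 8 + 80}{10} \left(-72\right) - 37 = \frac{1}{10} \cdot 78 \left(-72\right) - 37 = \frac{39}{5} \left(-72\right) - 37 = - \frac{2808}{5} - 37 = - \frac{2993}{5}$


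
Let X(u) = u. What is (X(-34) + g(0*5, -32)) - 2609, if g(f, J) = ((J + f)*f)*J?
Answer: -2643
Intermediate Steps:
g(f, J) = J*f*(J + f) (g(f, J) = (f*(J + f))*J = J*f*(J + f))
(X(-34) + g(0*5, -32)) - 2609 = (-34 - 32*0*5*(-32 + 0*5)) - 2609 = (-34 - 32*0*(-32 + 0)) - 2609 = (-34 - 32*0*(-32)) - 2609 = (-34 + 0) - 2609 = -34 - 2609 = -2643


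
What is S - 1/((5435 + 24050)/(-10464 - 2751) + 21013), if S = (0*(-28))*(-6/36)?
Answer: -2643/55531462 ≈ -4.7595e-5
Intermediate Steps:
S = 0 (S = 0*(-6*1/36) = 0*(-1/6) = 0)
S - 1/((5435 + 24050)/(-10464 - 2751) + 21013) = 0 - 1/((5435 + 24050)/(-10464 - 2751) + 21013) = 0 - 1/(29485/(-13215) + 21013) = 0 - 1/(29485*(-1/13215) + 21013) = 0 - 1/(-5897/2643 + 21013) = 0 - 1/55531462/2643 = 0 - 1*2643/55531462 = 0 - 2643/55531462 = -2643/55531462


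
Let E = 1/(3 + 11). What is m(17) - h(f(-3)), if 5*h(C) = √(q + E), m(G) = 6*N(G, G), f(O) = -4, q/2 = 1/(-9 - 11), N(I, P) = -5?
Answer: -30 - I*√35/175 ≈ -30.0 - 0.033806*I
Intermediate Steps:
q = -⅒ (q = 2/(-9 - 11) = 2/(-20) = 2*(-1/20) = -⅒ ≈ -0.10000)
m(G) = -30 (m(G) = 6*(-5) = -30)
E = 1/14 ≈ 0.071429
h(C) = I*√35/175 (h(C) = √(-⅒ + 1/14)/5 = √(-1/35)/5 = (I*√35/35)/5 = I*√35/175)
m(17) - h(f(-3)) = -30 - I*√35/175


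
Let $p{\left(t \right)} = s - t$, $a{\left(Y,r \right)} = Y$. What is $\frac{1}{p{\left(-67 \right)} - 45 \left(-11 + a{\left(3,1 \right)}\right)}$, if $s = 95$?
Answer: $\frac{1}{522} \approx 0.0019157$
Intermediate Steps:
$p{\left(t \right)} = 95 - t$
$\frac{1}{p{\left(-67 \right)} - 45 \left(-11 + a{\left(3,1 \right)}\right)} = \frac{1}{\left(95 - -67\right) - 45 \left(-11 + 3\right)} = \frac{1}{\left(95 + 67\right) - -360} = \frac{1}{162 + 360} = \frac{1}{522}$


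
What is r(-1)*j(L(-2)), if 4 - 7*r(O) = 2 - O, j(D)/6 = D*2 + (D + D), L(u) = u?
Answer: -48/7 ≈ -6.8571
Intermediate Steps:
j(D) = 24*D (j(D) = 6*(D*2 + (D + D)) = 6*(2*D + 2*D) = 6*(4*D) = 24*D)
r(O) = 2/7 + O/7 (r(O) = 4/7 - (2 - O)/7 = 4/7 + (-2/7 + O/7) = 2/7 + O/7)
r(-1)*j(L(-2)) = (2/7 + (⅐)*(-1))*(24*(-2)) = (2/7 - ⅐)*(-48) = (⅐)*(-48) = -48/7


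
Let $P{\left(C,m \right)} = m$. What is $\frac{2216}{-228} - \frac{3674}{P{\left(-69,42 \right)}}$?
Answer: $- \frac{12927}{133} \approx -97.195$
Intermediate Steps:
$\frac{2216}{-228} - \frac{3674}{P{\left(-69,42 \right)}} = \frac{2216}{-228} - \frac{3674}{42} = 2216 \left(- \frac{1}{228}\right) - \frac{1837}{21} = - \frac{554}{57} - \frac{1837}{21} = - \frac{12927}{133}$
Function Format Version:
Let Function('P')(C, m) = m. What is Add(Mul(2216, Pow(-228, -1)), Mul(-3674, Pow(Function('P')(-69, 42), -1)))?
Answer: Rational(-12927, 133) ≈ -97.195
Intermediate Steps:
Add(Mul(2216, Pow(-228, -1)), Mul(-3674, Pow(Function('P')(-69, 42), -1))) = Add(Mul(2216, Pow(-228, -1)), Mul(-3674, Pow(42, -1))) = Add(Mul(2216, Rational(-1, 228)), Mul(-3674, Rational(1, 42))) = Add(Rational(-554, 57), Rational(-1837, 21)) = Rational(-12927, 133)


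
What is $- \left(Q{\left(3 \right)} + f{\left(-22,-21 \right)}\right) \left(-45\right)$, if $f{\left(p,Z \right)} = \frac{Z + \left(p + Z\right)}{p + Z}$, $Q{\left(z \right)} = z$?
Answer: $\frac{8685}{43} \approx 201.98$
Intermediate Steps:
$f{\left(p,Z \right)} = \frac{p + 2 Z}{Z + p}$ ($f{\left(p,Z \right)} = \frac{Z + \left(Z + p\right)}{Z + p} = \frac{p + 2 Z}{Z + p}$)
$- \left(Q{\left(3 \right)} + f{\left(-22,-21 \right)}\right) \left(-45\right) = - \left(3 + \frac{-22 + 2 \left(-21\right)}{-21 - 22}\right) \left(-45\right) = - \left(3 + \frac{-22 - 42}{-43}\right) \left(-45\right) = - \left(3 - - \frac{64}{43}\right) \left(-45\right) = - \left(3 + \frac{64}{43}\right) \left(-45\right) = - \frac{193 \left(-45\right)}{43} = \left(-1\right) \left(- \frac{8685}{43}\right) = \frac{8685}{43}$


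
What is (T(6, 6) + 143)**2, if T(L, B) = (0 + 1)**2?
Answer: 20736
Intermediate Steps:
T(L, B) = 1 (T(L, B) = 1**2 = 1)
(T(6, 6) + 143)**2 = (1 + 143)**2 = 144**2 = 20736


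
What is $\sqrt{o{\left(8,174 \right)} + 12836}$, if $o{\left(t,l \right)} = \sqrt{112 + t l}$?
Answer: $2 \sqrt{3209 + \sqrt{94}} \approx 113.47$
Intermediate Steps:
$o{\left(t,l \right)} = \sqrt{112 + l t}$
$\sqrt{o{\left(8,174 \right)} + 12836} = \sqrt{\sqrt{112 + 174 \cdot 8} + 12836} = \sqrt{\sqrt{112 + 1392} + 12836} = \sqrt{\sqrt{1504} + 12836} = \sqrt{4 \sqrt{94} + 12836} = \sqrt{12836 + 4 \sqrt{94}}$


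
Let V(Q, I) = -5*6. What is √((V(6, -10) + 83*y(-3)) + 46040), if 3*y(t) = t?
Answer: 81*√7 ≈ 214.31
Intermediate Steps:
y(t) = t/3
V(Q, I) = -30
√((V(6, -10) + 83*y(-3)) + 46040) = √((-30 + 83*((⅓)*(-3))) + 46040) = √((-30 + 83*(-1)) + 46040) = √((-30 - 83) + 46040) = √(-113 + 46040) = √45927 = 81*√7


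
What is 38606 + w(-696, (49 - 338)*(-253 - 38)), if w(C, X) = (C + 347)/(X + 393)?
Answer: 3261897803/84492 ≈ 38606.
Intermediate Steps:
w(C, X) = (347 + C)/(393 + X)
38606 + w(-696, (49 - 338)*(-253 - 38)) = 38606 + (347 - 696)/(393 + (49 - 338)*(-253 - 38)) = 38606 - 349/(393 - 289*(-291)) = 38606 - 349/(393 + 84099) = 38606 - 349/84492 = 3261897803/84492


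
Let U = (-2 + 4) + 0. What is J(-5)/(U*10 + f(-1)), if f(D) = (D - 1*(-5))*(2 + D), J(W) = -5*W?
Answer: 25/24 ≈ 1.0417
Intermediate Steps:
U = 2 (U = 2 + 0 = 2)
f(D) = (2 + D)*(5 + D) (f(D) = (D + 5)*(2 + D) = (5 + D)*(2 + D) = (2 + D)*(5 + D))
J(-5)/(U*10 + f(-1)) = (-5*(-5))/(2*10 + (10 + (-1)**2 + 7*(-1))) = 25/(20 + (10 + 1 - 7)) = 25/(20 + 4) = 25/24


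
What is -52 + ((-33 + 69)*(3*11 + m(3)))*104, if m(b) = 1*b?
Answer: 134732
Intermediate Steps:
m(b) = b
-52 + ((-33 + 69)*(3*11 + m(3)))*104 = -52 + ((-33 + 69)*(3*11 + 3))*104 = -52 + (36*(33 + 3))*104 = -52 + (36*36)*104 = -52 + 1296*104 = -52 + 134784 = 134732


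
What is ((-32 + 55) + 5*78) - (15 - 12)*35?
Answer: 308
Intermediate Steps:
((-32 + 55) + 5*78) - (15 - 12)*35 = (23 + 390) - 3*35 = 413 - 1*105 = 413 - 105 = 308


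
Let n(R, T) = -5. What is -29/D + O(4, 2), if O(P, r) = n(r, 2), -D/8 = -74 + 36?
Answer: -1549/304 ≈ -5.0954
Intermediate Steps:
D = 304 (D = -8*(-74 + 36) = -8*(-38) = 304)
O(P, r) = -5
-29/D + O(4, 2) = -29/304 - 5 = -1549/304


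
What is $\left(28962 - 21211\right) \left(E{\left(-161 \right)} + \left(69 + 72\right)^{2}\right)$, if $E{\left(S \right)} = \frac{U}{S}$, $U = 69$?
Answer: $\frac{1078660164}{7} \approx 1.5409 \cdot 10^{8}$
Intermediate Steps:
$E{\left(S \right)} = \frac{69}{S}$
$\left(28962 - 21211\right) \left(E{\left(-161 \right)} + \left(69 + 72\right)^{2}\right) = \left(28962 - 21211\right) \left(\frac{69}{-161} + \left(69 + 72\right)^{2}\right) = 7751 \left(69 \left(- \frac{1}{161}\right) + 141^{2}\right) = 7751 \left(- \frac{3}{7} + 19881\right) = 7751 \cdot \frac{139164}{7} = \frac{1078660164}{7}$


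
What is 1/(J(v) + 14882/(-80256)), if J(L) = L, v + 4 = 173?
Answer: 40128/6774191 ≈ 0.0059237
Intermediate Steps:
v = 169 (v = -4 + 173 = 169)
1/(J(v) + 14882/(-80256)) = 1/(169 + 14882/(-80256)) = 1/(169 + 14882*(-1/80256)) = 1/(169 - 7441/40128) = 1/(6774191/40128) = 40128/6774191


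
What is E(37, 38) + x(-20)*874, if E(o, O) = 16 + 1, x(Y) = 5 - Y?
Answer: 21867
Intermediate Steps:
E(o, O) = 17
E(37, 38) + x(-20)*874 = 17 + (5 - 1*(-20))*874 = 17 + (5 + 20)*874 = 17 + 25*874 = 17 + 21850 = 21867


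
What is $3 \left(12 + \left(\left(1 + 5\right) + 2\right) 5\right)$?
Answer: $156$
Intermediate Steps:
$3 \left(12 + \left(\left(1 + 5\right) + 2\right) 5\right) = 3 \left(12 + \left(6 + 2\right) 5\right) = 3 \left(12 + 8 \cdot 5\right) = 3 \left(12 + 40\right) = 3 \cdot 52 = 156$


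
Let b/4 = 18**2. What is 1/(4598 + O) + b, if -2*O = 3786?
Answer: 3505681/2705 ≈ 1296.0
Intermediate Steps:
O = -1893 (O = -1/2*3786 = -1893)
b = 1296 (b = 4*18**2 = 4*324 = 1296)
1/(4598 + O) + b = 1/(4598 - 1893) + 1296 = 1/2705 + 1296 = 3505681/2705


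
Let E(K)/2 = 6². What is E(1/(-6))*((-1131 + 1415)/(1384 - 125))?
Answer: 20448/1259 ≈ 16.241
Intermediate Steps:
E(K) = 72 (E(K) = 2*6² = 2*36 = 72)
E(1/(-6))*((-1131 + 1415)/(1384 - 125)) = 72*((-1131 + 1415)/(1384 - 125)) = 72*(284/1259) = 20448/1259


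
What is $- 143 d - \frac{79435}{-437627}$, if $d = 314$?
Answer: $- \frac{19650248119}{437627} \approx -44902.0$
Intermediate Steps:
$- 143 d - \frac{79435}{-437627} = \left(-143\right) 314 - \frac{79435}{-437627} = -44902 - - \frac{79435}{437627} = -44902 + \frac{79435}{437627} = - \frac{19650248119}{437627}$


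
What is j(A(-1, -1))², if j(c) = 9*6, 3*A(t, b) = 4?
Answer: 2916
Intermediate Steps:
A(t, b) = 4/3 (A(t, b) = (⅓)*4 = 4/3)
j(c) = 54
j(A(-1, -1))² = 54² = 2916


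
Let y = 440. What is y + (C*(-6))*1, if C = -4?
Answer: 464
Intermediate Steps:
y + (C*(-6))*1 = 440 - 4*(-6)*1 = 440 + 24*1 = 440 + 24 = 464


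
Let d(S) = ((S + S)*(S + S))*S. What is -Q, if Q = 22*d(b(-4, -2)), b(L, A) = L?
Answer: 5632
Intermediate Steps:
d(S) = 4*S**3 (d(S) = ((2*S)*(2*S))*S = (4*S**2)*S = 4*S**3)
Q = -5632 (Q = 22*(4*(-4)**3) = 22*(4*(-64)) = 22*(-256) = -5632)
-Q = -1*(-5632) = 5632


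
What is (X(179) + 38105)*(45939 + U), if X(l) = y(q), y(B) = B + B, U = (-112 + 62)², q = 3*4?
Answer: 1846930631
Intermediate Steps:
q = 12
U = 2500 (U = (-50)² = 2500)
y(B) = 2*B
X(l) = 24 (X(l) = 2*12 = 24)
(X(179) + 38105)*(45939 + U) = (24 + 38105)*(45939 + 2500) = 38129*48439 = 1846930631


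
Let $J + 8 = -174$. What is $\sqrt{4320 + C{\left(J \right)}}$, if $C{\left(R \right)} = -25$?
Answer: $\sqrt{4295} \approx 65.536$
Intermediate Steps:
$J = -182$ ($J = -8 - 174 = -182$)
$\sqrt{4320 + C{\left(J \right)}} = \sqrt{4320 - 25} = \sqrt{4295}$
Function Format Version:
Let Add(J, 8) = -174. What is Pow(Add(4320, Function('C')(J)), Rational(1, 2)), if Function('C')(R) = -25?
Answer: Pow(4295, Rational(1, 2)) ≈ 65.536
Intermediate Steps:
J = -182 (J = Add(-8, -174) = -182)
Pow(Add(4320, Function('C')(J)), Rational(1, 2)) = Pow(Add(4320, -25), Rational(1, 2)) = Pow(4295, Rational(1, 2))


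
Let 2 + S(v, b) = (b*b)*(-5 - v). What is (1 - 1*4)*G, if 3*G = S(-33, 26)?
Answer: -18926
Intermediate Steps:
S(v, b) = -2 + b²*(-5 - v) (S(v, b) = -2 + (b*b)*(-5 - v) = -2 + b²*(-5 - v))
G = 18926/3 (G = (-2 - 5*26² - 1*(-33)*26²)/3 = (-2 - 5*676 - 1*(-33)*676)/3 = (-2 - 3380 + 22308)/3 = (⅓)*18926 = 18926/3 ≈ 6308.7)
(1 - 1*4)*G = (1 - 1*4)*(18926/3) = (1 - 4)*(18926/3) = -3*18926/3 = -18926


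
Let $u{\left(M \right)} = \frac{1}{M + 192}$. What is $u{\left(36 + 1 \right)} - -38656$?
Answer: $\frac{8852225}{229} \approx 38656.0$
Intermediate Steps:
$u{\left(M \right)} = \frac{1}{192 + M}$
$u{\left(36 + 1 \right)} - -38656 = \frac{1}{192 + \left(36 + 1\right)} - -38656 = \frac{1}{192 + 37} + 38656 = \frac{1}{229} + 38656 = \frac{8852225}{229}$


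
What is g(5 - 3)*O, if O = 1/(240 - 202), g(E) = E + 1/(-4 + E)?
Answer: 3/76 ≈ 0.039474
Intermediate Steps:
O = 1/38 ≈ 0.026316
g(5 - 3)*O = ((1 + (5 - 3)**2 - 4*(5 - 3))/(-4 + (5 - 3)))*(1/38) = ((1 + 2**2 - 4*2)/(-4 + 2))*(1/38) = ((1 + 4 - 8)/(-2))*(1/38) = -1/2*(-3)*(1/38) = (3/2)*(1/38) = 3/76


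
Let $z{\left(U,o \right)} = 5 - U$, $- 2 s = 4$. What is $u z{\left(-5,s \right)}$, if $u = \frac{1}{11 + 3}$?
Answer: $\frac{5}{7} \approx 0.71429$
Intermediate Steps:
$s = -2$ ($s = \left(- \frac{1}{2}\right) 4 = -2$)
$u = \frac{1}{14} \approx 0.071429$
$u z{\left(-5,s \right)} = \frac{5 - -5}{14} = \frac{5 + 5}{14} = \frac{1}{14} \cdot 10 = \frac{5}{7}$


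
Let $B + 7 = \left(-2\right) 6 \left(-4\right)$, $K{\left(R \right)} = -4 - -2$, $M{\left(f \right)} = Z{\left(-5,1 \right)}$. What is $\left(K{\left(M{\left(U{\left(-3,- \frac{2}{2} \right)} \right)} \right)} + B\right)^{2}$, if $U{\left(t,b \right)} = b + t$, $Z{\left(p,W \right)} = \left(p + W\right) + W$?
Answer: $1521$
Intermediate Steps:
$Z{\left(p,W \right)} = p + 2 W$ ($Z{\left(p,W \right)} = \left(W + p\right) + W = p + 2 W$)
$M{\left(f \right)} = -3$ ($M{\left(f \right)} = -5 + 2 \cdot 1 = -5 + 2 = -3$)
$K{\left(R \right)} = -2$ ($K{\left(R \right)} = -4 + 2 = -2$)
$B = 41$ ($B = -7 + \left(-2\right) 6 \left(-4\right) = -7 - -48 = -7 + 48 = 41$)
$\left(K{\left(M{\left(U{\left(-3,- \frac{2}{2} \right)} \right)} \right)} + B\right)^{2} = \left(-2 + 41\right)^{2} = 39^{2} = 1521$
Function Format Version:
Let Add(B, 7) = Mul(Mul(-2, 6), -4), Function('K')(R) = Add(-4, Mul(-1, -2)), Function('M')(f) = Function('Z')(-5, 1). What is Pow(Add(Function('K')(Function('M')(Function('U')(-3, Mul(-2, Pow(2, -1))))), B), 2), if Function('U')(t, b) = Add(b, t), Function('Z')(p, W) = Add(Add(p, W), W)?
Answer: 1521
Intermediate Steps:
Function('Z')(p, W) = Add(p, Mul(2, W)) (Function('Z')(p, W) = Add(Add(W, p), W) = Add(p, Mul(2, W)))
Function('M')(f) = -3 (Function('M')(f) = Add(-5, Mul(2, 1)) = Add(-5, 2) = -3)
Function('K')(R) = -2 (Function('K')(R) = Add(-4, 2) = -2)
B = 41 (B = Add(-7, Mul(Mul(-2, 6), -4)) = Add(-7, Mul(-12, -4)) = Add(-7, 48) = 41)
Pow(Add(Function('K')(Function('M')(Function('U')(-3, Mul(-2, Pow(2, -1))))), B), 2) = Pow(Add(-2, 41), 2) = Pow(39, 2) = 1521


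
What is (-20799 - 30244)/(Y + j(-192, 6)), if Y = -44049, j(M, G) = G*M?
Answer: 51043/45201 ≈ 1.1292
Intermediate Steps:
(-20799 - 30244)/(Y + j(-192, 6)) = (-20799 - 30244)/(-44049 + 6*(-192)) = -51043/(-44049 - 1152) = -51043/(-45201) = -51043*(-1/45201) = 51043/45201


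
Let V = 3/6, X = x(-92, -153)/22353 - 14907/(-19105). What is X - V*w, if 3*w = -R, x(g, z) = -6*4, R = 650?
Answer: 46596948026/427054065 ≈ 109.11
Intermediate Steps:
x(g, z) = -24
w = -650/3 (w = (-1*650)/3 = (⅓)*(-650) = -650/3 ≈ -216.67)
X = 110919217/142351355 (X = -24/22353 - 14907/(-19105) = -24*1/22353 - 14907*(-1/19105) = -8/7451 + 14907/19105 = 110919217/142351355 ≈ 0.77919)
V = ½ (V = 3*(⅙) = ½ ≈ 0.50000)
X - V*w = 110919217/142351355 - (-650)/(2*3) = 110919217/142351355 - 1*(-325/3) = 110919217/142351355 + 325/3 = 46596948026/427054065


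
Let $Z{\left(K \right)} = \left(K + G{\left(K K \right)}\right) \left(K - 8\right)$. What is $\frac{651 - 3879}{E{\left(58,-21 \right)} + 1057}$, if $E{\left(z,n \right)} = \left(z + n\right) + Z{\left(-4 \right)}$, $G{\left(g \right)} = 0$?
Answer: $- \frac{1614}{571} \approx -2.8266$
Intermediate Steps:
$Z{\left(K \right)} = K \left(-8 + K\right)$ ($Z{\left(K \right)} = \left(K + 0\right) \left(K - 8\right) = K \left(-8 + K\right)$)
$E{\left(z,n \right)} = 48 + n + z$ ($E{\left(z,n \right)} = \left(z + n\right) - 4 \left(-8 - 4\right) = \left(n + z\right) - -48 = \left(n + z\right) + 48 = 48 + n + z$)
$\frac{651 - 3879}{E{\left(58,-21 \right)} + 1057} = \frac{651 - 3879}{\left(48 - 21 + 58\right) + 1057} = - \frac{3228}{85 + 1057} = - \frac{3228}{1142} = \left(-3228\right) \frac{1}{1142} = - \frac{1614}{571}$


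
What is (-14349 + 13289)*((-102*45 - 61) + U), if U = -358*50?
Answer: 23904060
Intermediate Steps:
U = -17900
(-14349 + 13289)*((-102*45 - 61) + U) = (-14349 + 13289)*((-102*45 - 61) - 17900) = -1060*((-4590 - 61) - 17900) = -1060*(-4651 - 17900) = -1060*(-22551) = 23904060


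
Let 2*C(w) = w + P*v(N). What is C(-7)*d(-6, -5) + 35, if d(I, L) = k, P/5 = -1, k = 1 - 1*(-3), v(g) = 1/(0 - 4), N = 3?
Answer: 47/2 ≈ 23.500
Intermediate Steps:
v(g) = -1/4 (v(g) = 1/(-4) = -1/4)
k = 4 (k = 1 + 3 = 4)
P = -5 (P = 5*(-1) = -5)
d(I, L) = 4
C(w) = 5/8 + w/2 (C(w) = (w - 5*(-1/4))/2 = (w + 5/4)/2 = (5/4 + w)/2 = 5/8 + w/2)
C(-7)*d(-6, -5) + 35 = (5/8 + (1/2)*(-7))*4 + 35 = (5/8 - 7/2)*4 + 35 = -23/8*4 + 35 = -23/2 + 35 = 47/2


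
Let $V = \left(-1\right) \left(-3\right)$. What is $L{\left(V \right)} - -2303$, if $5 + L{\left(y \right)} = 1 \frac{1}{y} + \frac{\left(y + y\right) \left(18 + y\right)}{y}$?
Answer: $\frac{7021}{3} \approx 2340.3$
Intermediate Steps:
$V = 3$
$L{\left(y \right)} = 31 + \frac{1}{y} + 2 y$ ($L{\left(y \right)} = -5 + \left(1 \frac{1}{y} + \frac{\left(y + y\right) \left(18 + y\right)}{y}\right) = -5 + \left(\frac{1}{y} + \frac{2 y \left(18 + y\right)}{y}\right) = -5 + \left(\frac{1}{y} + \left(36 + 2 y\right)\right) = -5 + \left(36 + \frac{1}{y} + 2 y\right) = 31 + \frac{1}{y} + 2 y$)
$L{\left(V \right)} - -2303 = \left(31 + \frac{1}{3} + 2 \cdot 3\right) - -2303 = \left(31 + \frac{1}{3} + 6\right) + 2303 = \frac{112}{3} + 2303 = \frac{7021}{3}$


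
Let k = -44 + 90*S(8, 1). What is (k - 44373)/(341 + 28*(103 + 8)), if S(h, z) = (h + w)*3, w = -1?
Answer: -42527/3449 ≈ -12.330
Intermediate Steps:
S(h, z) = -3 + 3*h (S(h, z) = (h - 1)*3 = (-1 + h)*3 = -3 + 3*h)
k = 1846 (k = -44 + 90*(-3 + 3*8) = -44 + 90*(-3 + 24) = -44 + 90*21 = -44 + 1890 = 1846)
(k - 44373)/(341 + 28*(103 + 8)) = (1846 - 44373)/(341 + 28*(103 + 8)) = -42527/(341 + 28*111) = -42527/(341 + 3108) = -42527/3449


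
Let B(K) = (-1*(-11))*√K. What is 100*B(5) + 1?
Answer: 1 + 1100*√5 ≈ 2460.7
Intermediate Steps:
B(K) = 11*√K
100*B(5) + 1 = 100*(11*√5) + 1 = 1100*√5 + 1 = 1 + 1100*√5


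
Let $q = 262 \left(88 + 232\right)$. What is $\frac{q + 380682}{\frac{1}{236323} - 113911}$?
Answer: $- \frac{54888616303}{13459894626} \approx -4.0779$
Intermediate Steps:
$q = 83840$ ($q = 262 \cdot 320 = 83840$)
$\frac{q + 380682}{\frac{1}{236323} - 113911} = \frac{83840 + 380682}{\frac{1}{236323} - 113911} = \frac{464522}{\frac{1}{236323} - 113911} = \frac{464522}{- \frac{26919789252}{236323}} = 464522 \left(- \frac{236323}{26919789252}\right) = - \frac{54888616303}{13459894626}$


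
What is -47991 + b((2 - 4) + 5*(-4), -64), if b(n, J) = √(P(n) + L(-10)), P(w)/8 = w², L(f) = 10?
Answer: -47991 + √3882 ≈ -47929.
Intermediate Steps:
P(w) = 8*w²
b(n, J) = √(10 + 8*n²) (b(n, J) = √(8*n² + 10) = √(10 + 8*n²))
-47991 + b((2 - 4) + 5*(-4), -64) = -47991 + √(10 + 8*((2 - 4) + 5*(-4))²) = -47991 + √(10 + 8*(-2 - 20)²) = -47991 + √(10 + 8*(-22)²) = -47991 + √(10 + 8*484) = -47991 + √(10 + 3872) = -47991 + √3882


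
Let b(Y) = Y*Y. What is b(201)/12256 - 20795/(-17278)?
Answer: 476455999/105879584 ≈ 4.5000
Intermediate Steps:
b(Y) = Y²
b(201)/12256 - 20795/(-17278) = 201²/12256 - 20795/(-17278) = 40401*(1/12256) - 20795*(-1/17278) = 40401/12256 + 20795/17278 = 476455999/105879584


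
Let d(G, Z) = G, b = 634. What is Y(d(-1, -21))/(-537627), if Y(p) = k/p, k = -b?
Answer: -634/537627 ≈ -0.0011793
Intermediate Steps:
k = -634 (k = -1*634 = -634)
Y(p) = -634/p
Y(d(-1, -21))/(-537627) = -634/(-1)/(-537627) = -634*(-1)*(-1/537627) = 634*(-1/537627) = -634/537627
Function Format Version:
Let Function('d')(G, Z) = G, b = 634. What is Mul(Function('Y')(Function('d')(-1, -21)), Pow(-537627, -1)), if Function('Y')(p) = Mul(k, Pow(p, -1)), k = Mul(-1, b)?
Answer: Rational(-634, 537627) ≈ -0.0011793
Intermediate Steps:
k = -634 (k = Mul(-1, 634) = -634)
Function('Y')(p) = Mul(-634, Pow(p, -1))
Mul(Function('Y')(Function('d')(-1, -21)), Pow(-537627, -1)) = Mul(Mul(-634, Pow(-1, -1)), Pow(-537627, -1)) = Mul(Mul(-634, -1), Rational(-1, 537627)) = Mul(634, Rational(-1, 537627)) = Rational(-634, 537627)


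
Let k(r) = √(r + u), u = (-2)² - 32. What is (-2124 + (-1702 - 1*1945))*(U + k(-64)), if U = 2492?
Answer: -14381332 - 11542*I*√23 ≈ -1.4381e+7 - 55354.0*I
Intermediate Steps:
u = -28 (u = 4 - 32 = -28)
k(r) = √(-28 + r) (k(r) = √(r - 28) = √(-28 + r))
(-2124 + (-1702 - 1*1945))*(U + k(-64)) = (-2124 + (-1702 - 1*1945))*(2492 + √(-28 - 64)) = (-2124 + (-1702 - 1945))*(2492 + √(-92)) = (-2124 - 3647)*(2492 + 2*I*√23) = -5771*(2492 + 2*I*√23) = -14381332 - 11542*I*√23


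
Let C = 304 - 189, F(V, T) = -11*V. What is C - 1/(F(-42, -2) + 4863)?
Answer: 612374/5325 ≈ 115.00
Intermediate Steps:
C = 115
C - 1/(F(-42, -2) + 4863) = 115 - 1/(-11*(-42) + 4863) = 115 - 1/(462 + 4863) = 115 - 1/5325 = 612374/5325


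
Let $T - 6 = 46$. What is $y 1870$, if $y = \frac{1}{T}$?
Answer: $\frac{935}{26} \approx 35.962$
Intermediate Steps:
$T = 52$ ($T = 6 + 46 = 52$)
$y = \frac{1}{52} \approx 0.019231$
$y 1870 = \frac{1}{52} \cdot 1870 = \frac{935}{26}$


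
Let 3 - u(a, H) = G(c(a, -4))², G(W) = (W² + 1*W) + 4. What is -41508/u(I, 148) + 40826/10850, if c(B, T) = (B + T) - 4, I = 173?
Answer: 15318777940129/4071089439025 ≈ 3.7628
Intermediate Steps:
c(B, T) = -4 + B + T
G(W) = 4 + W + W² (G(W) = (W² + W) + 4 = (W + W²) + 4 = 4 + W + W²)
u(a, H) = 3 - (-4 + a + (-8 + a)²)² (u(a, H) = 3 - (4 + (-4 + a - 4) + (-4 + a - 4)²)² = 3 - (4 + (-8 + a) + (-8 + a)²)² = 3 - (-4 + a + (-8 + a)²)²)
-41508/u(I, 148) + 40826/10850 = -41508/(3 - (-4 + 173 + (-8 + 173)²)²) + 40826/10850 = -41508/(3 - (-4 + 173 + 165²)²) + 40826*(1/10850) = -41508/(3 - (-4 + 173 + 27225)²) + 20413/5425 = -41508/(3 - 1*27394²) + 20413/5425 = -41508/(3 - 1*750431236) + 20413/5425 = -41508/(3 - 750431236) + 20413/5425 = -41508/(-750431233) + 20413/5425 = -41508*(-1/750431233) + 20413/5425 = 41508/750431233 + 20413/5425 = 15318777940129/4071089439025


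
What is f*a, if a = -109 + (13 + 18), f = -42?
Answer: 3276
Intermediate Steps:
a = -78 (a = -109 + 31 = -78)
f*a = -42*(-78) = 3276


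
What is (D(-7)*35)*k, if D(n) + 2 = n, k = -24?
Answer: 7560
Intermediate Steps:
D(n) = -2 + n
(D(-7)*35)*k = ((-2 - 7)*35)*(-24) = -9*35*(-24) = -315*(-24) = 7560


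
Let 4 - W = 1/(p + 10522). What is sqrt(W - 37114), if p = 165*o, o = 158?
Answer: I*sqrt(3105583899727)/9148 ≈ 192.64*I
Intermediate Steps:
p = 26070 (p = 165*158 = 26070)
W = 146367/36592 (W = 4 - 1/(26070 + 10522) = 4 - 1/36592 = 146367/36592 ≈ 4.0000)
sqrt(W - 37114) = sqrt(146367/36592 - 37114) = sqrt(-1357929121/36592) = I*sqrt(3105583899727)/9148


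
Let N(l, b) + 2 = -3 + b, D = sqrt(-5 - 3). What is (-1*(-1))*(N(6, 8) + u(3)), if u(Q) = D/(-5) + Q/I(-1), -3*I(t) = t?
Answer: 12 - 2*I*sqrt(2)/5 ≈ 12.0 - 0.56569*I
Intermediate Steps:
I(t) = -t/3
D = 2*I*sqrt(2) (D = sqrt(-8) = 2*I*sqrt(2) ≈ 2.8284*I)
u(Q) = 3*Q - 2*I*sqrt(2)/5 (u(Q) = (2*I*sqrt(2))/(-5) + Q/((-1/3*(-1))) = (2*I*sqrt(2))*(-1/5) + Q/(1/3) = -2*I*sqrt(2)/5 + Q*3 = -2*I*sqrt(2)/5 + 3*Q = 3*Q - 2*I*sqrt(2)/5)
N(l, b) = -5 + b (N(l, b) = -2 + (-3 + b) = -5 + b)
(-1*(-1))*(N(6, 8) + u(3)) = (-1*(-1))*((-5 + 8) + (3*3 - 2*I*sqrt(2)/5)) = 1*(3 + (9 - 2*I*sqrt(2)/5)) = 1*(12 - 2*I*sqrt(2)/5) = 12 - 2*I*sqrt(2)/5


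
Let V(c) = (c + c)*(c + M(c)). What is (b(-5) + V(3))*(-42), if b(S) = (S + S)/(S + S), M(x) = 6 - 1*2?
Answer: -1806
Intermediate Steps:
M(x) = 4 (M(x) = 6 - 2 = 4)
b(S) = 1 (b(S) = (2*S)/((2*S)) = (2*S)*(1/(2*S)) = 1)
V(c) = 2*c*(4 + c) (V(c) = (c + c)*(c + 4) = (2*c)*(4 + c) = 2*c*(4 + c))
(b(-5) + V(3))*(-42) = (1 + 2*3*(4 + 3))*(-42) = (1 + 2*3*7)*(-42) = (1 + 42)*(-42) = 43*(-42) = -1806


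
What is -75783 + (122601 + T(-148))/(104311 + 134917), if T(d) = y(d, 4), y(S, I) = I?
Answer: -18129292919/239228 ≈ -75783.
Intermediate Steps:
T(d) = 4
-75783 + (122601 + T(-148))/(104311 + 134917) = -75783 + (122601 + 4)/(104311 + 134917) = -75783 + 122605/239228 = -18129292919/239228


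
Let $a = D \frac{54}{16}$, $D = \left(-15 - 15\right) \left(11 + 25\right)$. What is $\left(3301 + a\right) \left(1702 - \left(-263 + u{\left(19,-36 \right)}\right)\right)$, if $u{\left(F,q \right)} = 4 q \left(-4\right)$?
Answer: $-477816$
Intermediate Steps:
$u{\left(F,q \right)} = - 16 q$
$D = -1080$ ($D = \left(-30\right) 36 = -1080$)
$a = -3645$ ($a = - 1080 \cdot \frac{54}{16} = - 1080 \cdot 54 \cdot \frac{1}{16} = \left(-1080\right) \frac{27}{8} = -3645$)
$\left(3301 + a\right) \left(1702 - \left(-263 + u{\left(19,-36 \right)}\right)\right) = \left(3301 - 3645\right) \left(1702 + \left(263 - \left(-16\right) \left(-36\right)\right)\right) = - 344 \left(1702 + \left(263 - 576\right)\right) = - 344 \left(1702 - 313\right) = \left(-344\right) 1389 = -477816$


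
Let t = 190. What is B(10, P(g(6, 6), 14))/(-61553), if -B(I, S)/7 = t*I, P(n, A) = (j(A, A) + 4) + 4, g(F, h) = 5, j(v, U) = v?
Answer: 13300/61553 ≈ 0.21607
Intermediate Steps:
P(n, A) = 8 + A (P(n, A) = (A + 4) + 4 = (4 + A) + 4 = 8 + A)
B(I, S) = -1330*I
B(10, P(g(6, 6), 14))/(-61553) = -1330*10/(-61553) = -13300*(-1/61553) = 13300/61553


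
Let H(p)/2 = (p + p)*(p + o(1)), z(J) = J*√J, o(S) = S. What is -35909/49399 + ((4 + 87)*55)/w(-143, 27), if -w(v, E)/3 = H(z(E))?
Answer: -671413327/897481032 + 385*√3/4414824 ≈ -0.74796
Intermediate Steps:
z(J) = J^(3/2)
H(p) = 4*p*(1 + p) (H(p) = 2*((p + p)*(p + 1)) = 2*((2*p)*(1 + p)) = 2*(2*p*(1 + p)) = 4*p*(1 + p))
w(v, E) = -12*E^(3/2)*(1 + E^(3/2))
-35909/49399 + ((4 + 87)*55)/w(-143, 27) = -35909/49399 + ((4 + 87)*55)/(-12*27³ - 972*√3) = -35909*1/49399 + (91*55)/(-12*19683 - 972*√3) = -35909/49399 + 5005/(-236196 - 972*√3)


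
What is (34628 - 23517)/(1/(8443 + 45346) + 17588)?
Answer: 597649579/946040933 ≈ 0.63174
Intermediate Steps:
(34628 - 23517)/(1/(8443 + 45346) + 17588) = 11111/(1/53789 + 17588) = 11111/(946040933/53789) = 11111*(53789/946040933) = 597649579/946040933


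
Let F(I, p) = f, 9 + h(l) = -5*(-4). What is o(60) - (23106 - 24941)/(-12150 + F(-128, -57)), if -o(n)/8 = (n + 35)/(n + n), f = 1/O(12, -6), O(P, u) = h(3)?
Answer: -2599886/400947 ≈ -6.4844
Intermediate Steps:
h(l) = 11 (h(l) = -9 - 5*(-4) = -9 + 20 = 11)
O(P, u) = 11
f = 1/11 ≈ 0.090909
F(I, p) = 1/11
o(n) = -4*(35 + n)/n (o(n) = -8*(n + 35)/(n + n) = -8*(35 + n)/(2*n) = -8*(35 + n)*1/(2*n) = -4*(35 + n)/n)
o(60) - (23106 - 24941)/(-12150 + F(-128, -57)) = (-4 - 140/60) - (23106 - 24941)/(-12150 + 1/11) = (-4 - 140*1/60) - (-1835)/(-133649/11) = (-4 - 7/3) - (-1835)*(-11)/133649 = -19/3 - 1*20185/133649 = -19/3 - 20185/133649 = -2599886/400947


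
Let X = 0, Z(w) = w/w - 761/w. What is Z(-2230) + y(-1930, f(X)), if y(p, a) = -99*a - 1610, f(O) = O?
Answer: -3587309/2230 ≈ -1608.7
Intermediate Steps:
Z(w) = 1 - 761/w
y(p, a) = -1610 - 99*a
Z(-2230) + y(-1930, f(X)) = (-761 - 2230)/(-2230) + (-1610 - 99*0) = -1/2230*(-2991) + (-1610 + 0) = 2991/2230 - 1610 = -3587309/2230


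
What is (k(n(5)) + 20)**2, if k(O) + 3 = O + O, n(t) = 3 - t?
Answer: 169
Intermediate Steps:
k(O) = -3 + 2*O (k(O) = -3 + (O + O) = -3 + 2*O)
(k(n(5)) + 20)**2 = ((-3 + 2*(3 - 1*5)) + 20)**2 = ((-3 + 2*(3 - 5)) + 20)**2 = ((-3 + 2*(-2)) + 20)**2 = ((-3 - 4) + 20)**2 = (-7 + 20)**2 = 13**2 = 169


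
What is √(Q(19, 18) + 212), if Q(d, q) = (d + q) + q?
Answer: √267 ≈ 16.340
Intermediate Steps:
Q(d, q) = d + 2*q
√(Q(19, 18) + 212) = √((19 + 2*18) + 212) = √((19 + 36) + 212) = √(55 + 212) = √267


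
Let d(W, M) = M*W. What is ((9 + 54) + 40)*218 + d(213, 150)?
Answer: 54404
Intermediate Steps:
((9 + 54) + 40)*218 + d(213, 150) = ((9 + 54) + 40)*218 + 150*213 = (63 + 40)*218 + 31950 = 103*218 + 31950 = 22454 + 31950 = 54404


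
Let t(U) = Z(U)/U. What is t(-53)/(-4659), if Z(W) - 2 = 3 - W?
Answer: 58/246927 ≈ 0.00023489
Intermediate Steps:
Z(W) = 5 - W (Z(W) = 2 + (3 - W) = 5 - W)
t(U) = (5 - U)/U
t(-53)/(-4659) = ((5 - 1*(-53))/(-53))/(-4659) = -(5 + 53)/53*(-1/4659) = -1/53*58*(-1/4659) = -58/53*(-1/4659) = 58/246927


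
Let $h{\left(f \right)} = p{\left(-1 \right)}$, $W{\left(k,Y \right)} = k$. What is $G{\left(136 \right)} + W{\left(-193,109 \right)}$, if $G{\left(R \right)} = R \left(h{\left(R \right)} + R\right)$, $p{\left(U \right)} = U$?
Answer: $18167$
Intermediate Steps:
$h{\left(f \right)} = -1$
$G{\left(R \right)} = R \left(-1 + R\right)$
$G{\left(136 \right)} + W{\left(-193,109 \right)} = 136 \left(-1 + 136\right) - 193 = 136 \cdot 135 - 193 = 18360 - 193 = 18167$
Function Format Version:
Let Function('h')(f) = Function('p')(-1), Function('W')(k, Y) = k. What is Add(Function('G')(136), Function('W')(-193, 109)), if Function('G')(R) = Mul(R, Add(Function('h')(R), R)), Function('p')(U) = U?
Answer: 18167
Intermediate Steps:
Function('h')(f) = -1
Function('G')(R) = Mul(R, Add(-1, R))
Add(Function('G')(136), Function('W')(-193, 109)) = Add(Mul(136, Add(-1, 136)), -193) = Add(Mul(136, 135), -193) = Add(18360, -193) = 18167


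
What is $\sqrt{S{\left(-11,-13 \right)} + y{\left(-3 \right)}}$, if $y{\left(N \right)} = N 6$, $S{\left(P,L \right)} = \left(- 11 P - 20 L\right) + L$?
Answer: $5 \sqrt{14} \approx 18.708$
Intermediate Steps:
$S{\left(P,L \right)} = - 19 L - 11 P$ ($S{\left(P,L \right)} = \left(- 20 L - 11 P\right) + L = - 19 L - 11 P$)
$y{\left(N \right)} = 6 N$
$\sqrt{S{\left(-11,-13 \right)} + y{\left(-3 \right)}} = \sqrt{\left(\left(-19\right) \left(-13\right) - -121\right) + 6 \left(-3\right)} = \sqrt{\left(247 + 121\right) - 18} = \sqrt{368 - 18} = \sqrt{350} = 5 \sqrt{14}$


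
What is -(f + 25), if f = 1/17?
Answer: -426/17 ≈ -25.059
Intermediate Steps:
f = 1/17 ≈ 0.058824
-(f + 25) = -(1/17 + 25) = -1*426/17 = -426/17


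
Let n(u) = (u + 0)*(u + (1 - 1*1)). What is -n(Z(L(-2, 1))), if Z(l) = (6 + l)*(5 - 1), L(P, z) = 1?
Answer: -784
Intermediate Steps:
Z(l) = 24 + 4*l (Z(l) = (6 + l)*4 = 24 + 4*l)
n(u) = u² (n(u) = u*(u + (1 - 1)) = u*(u + 0) = u*u = u²)
-n(Z(L(-2, 1))) = -(24 + 4*1)² = -(24 + 4)² = -1*28² = -1*784 = -784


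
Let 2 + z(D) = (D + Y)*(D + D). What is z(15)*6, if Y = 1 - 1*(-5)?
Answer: 3768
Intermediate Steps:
Y = 6 (Y = 1 + 5 = 6)
z(D) = -2 + 2*D*(6 + D) (z(D) = -2 + (D + 6)*(D + D) = -2 + (6 + D)*(2*D) = -2 + 2*D*(6 + D))
z(15)*6 = (-2 + 2*15**2 + 12*15)*6 = (-2 + 2*225 + 180)*6 = (-2 + 450 + 180)*6 = 628*6 = 3768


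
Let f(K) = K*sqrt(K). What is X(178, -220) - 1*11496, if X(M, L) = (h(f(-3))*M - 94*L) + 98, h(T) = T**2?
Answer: 4476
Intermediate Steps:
f(K) = K**(3/2)
X(M, L) = 98 - 94*L - 27*M (X(M, L) = (((-3)**(3/2))**2*M - 94*L) + 98 = ((-3*I*sqrt(3))**2*M - 94*L) + 98 = (-27*M - 94*L) + 98 = (-94*L - 27*M) + 98 = 98 - 94*L - 27*M)
X(178, -220) - 1*11496 = (98 - 94*(-220) - 27*178) - 1*11496 = (98 + 20680 - 4806) - 11496 = 15972 - 11496 = 4476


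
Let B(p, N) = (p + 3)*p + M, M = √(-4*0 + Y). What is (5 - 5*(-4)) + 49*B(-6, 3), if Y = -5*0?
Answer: 907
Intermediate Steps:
Y = 0
M = 0 (M = √(-4*0 + 0) = √(0 + 0) = √0 = 0)
B(p, N) = p*(3 + p) (B(p, N) = (p + 3)*p + 0 = (3 + p)*p + 0 = p*(3 + p) + 0 = p*(3 + p))
(5 - 5*(-4)) + 49*B(-6, 3) = (5 - 5*(-4)) + 49*(-6*(3 - 6)) = (5 + 20) + 49*(-6*(-3)) = 25 + 49*18 = 25 + 882 = 907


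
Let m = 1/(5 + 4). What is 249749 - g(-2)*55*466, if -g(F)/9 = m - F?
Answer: 736719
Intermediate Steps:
m = ⅑ (m = 1/9 = ⅑ ≈ 0.11111)
g(F) = -1 + 9*F (g(F) = -9*(⅑ - F) = -1 + 9*F)
249749 - g(-2)*55*466 = 249749 - (-1 + 9*(-2))*55*466 = 249749 - (-1 - 18)*55*466 = 249749 - (-19*55)*466 = 249749 - (-1045)*466 = 249749 - 1*(-486970) = 249749 + 486970 = 736719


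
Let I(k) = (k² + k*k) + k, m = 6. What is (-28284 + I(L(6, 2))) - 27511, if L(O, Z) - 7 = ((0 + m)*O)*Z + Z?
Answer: -42592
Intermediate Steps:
L(O, Z) = 7 + Z + 6*O*Z (L(O, Z) = 7 + (((0 + 6)*O)*Z + Z) = 7 + ((6*O)*Z + Z) = 7 + (6*O*Z + Z) = 7 + (Z + 6*O*Z) = 7 + Z + 6*O*Z)
I(k) = k + 2*k² (I(k) = (k² + k²) + k = 2*k² + k = k + 2*k²)
(-28284 + I(L(6, 2))) - 27511 = (-28284 + (7 + 2 + 6*6*2)*(1 + 2*(7 + 2 + 6*6*2))) - 27511 = (-28284 + (7 + 2 + 72)*(1 + 2*(7 + 2 + 72))) - 27511 = (-28284 + 81*(1 + 2*81)) - 27511 = (-28284 + 81*(1 + 162)) - 27511 = (-28284 + 81*163) - 27511 = (-28284 + 13203) - 27511 = -15081 - 27511 = -42592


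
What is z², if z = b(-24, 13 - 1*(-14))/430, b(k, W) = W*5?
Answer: 729/7396 ≈ 0.098567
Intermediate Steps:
b(k, W) = 5*W
z = 27/86 (z = (5*(13 - 1*(-14)))/430 = (5*(13 + 14))*(1/430) = (5*27)*(1/430) = 135*(1/430) = 27/86 ≈ 0.31395)
z² = (27/86)² = 729/7396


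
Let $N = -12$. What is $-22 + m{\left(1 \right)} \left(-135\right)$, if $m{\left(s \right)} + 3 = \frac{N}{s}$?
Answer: $2003$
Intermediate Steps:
$m{\left(s \right)} = -3 - \frac{12}{s}$
$-22 + m{\left(1 \right)} \left(-135\right) = -22 + \left(-3 - \frac{12}{1}\right) \left(-135\right) = -22 + \left(-3 - 12\right) \left(-135\right) = -22 - -2025 = -22 + 2025 = 2003$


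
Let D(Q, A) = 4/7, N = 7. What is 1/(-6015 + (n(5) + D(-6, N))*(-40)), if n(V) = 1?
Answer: -7/42545 ≈ -0.00016453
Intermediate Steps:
D(Q, A) = 4/7 (D(Q, A) = 4*(⅐) = 4/7)
1/(-6015 + (n(5) + D(-6, N))*(-40)) = 1/(-6015 + (1 + 4/7)*(-40)) = 1/(-6015 + (11/7)*(-40)) = 1/(-6015 - 440/7) = 1/(-42545/7) = -7/42545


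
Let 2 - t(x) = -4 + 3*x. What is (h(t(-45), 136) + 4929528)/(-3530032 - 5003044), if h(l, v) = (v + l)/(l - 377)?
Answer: -1163368331/2013805936 ≈ -0.57770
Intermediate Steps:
t(x) = 6 - 3*x (t(x) = 2 - (-4 + 3*x) = 2 + (4 - 3*x) = 6 - 3*x)
h(l, v) = (l + v)/(-377 + l)
(h(t(-45), 136) + 4929528)/(-3530032 - 5003044) = (((6 - 3*(-45)) + 136)/(-377 + (6 - 3*(-45))) + 4929528)/(-3530032 - 5003044) = (((6 + 135) + 136)/(-377 + (6 + 135)) + 4929528)/(-8533076) = ((141 + 136)/(-377 + 141) + 4929528)*(-1/8533076) = (277/(-236) + 4929528)*(-1/8533076) = (-1/236*277 + 4929528)*(-1/8533076) = (-277/236 + 4929528)*(-1/8533076) = (1163368331/236)*(-1/8533076) = -1163368331/2013805936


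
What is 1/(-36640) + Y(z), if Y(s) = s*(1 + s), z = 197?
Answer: 1429179839/36640 ≈ 39006.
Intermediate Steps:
1/(-36640) + Y(z) = 1/(-36640) + 197*(1 + 197) = -1/36640 + 197*198 = -1/36640 + 39006 = 1429179839/36640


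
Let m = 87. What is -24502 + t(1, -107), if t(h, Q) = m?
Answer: -24415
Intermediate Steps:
t(h, Q) = 87
-24502 + t(1, -107) = -24502 + 87 = -24415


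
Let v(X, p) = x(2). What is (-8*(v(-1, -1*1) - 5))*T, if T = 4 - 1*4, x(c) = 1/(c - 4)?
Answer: 0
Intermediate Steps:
x(c) = 1/(-4 + c)
v(X, p) = -½ (v(X, p) = 1/(-4 + 2) = 1/(-2) = -½)
T = 0 (T = 4 - 4 = 0)
(-8*(v(-1, -1*1) - 5))*T = -8*(-½ - 5)*0 = -8*(-11/2)*0 = 44*0 = 0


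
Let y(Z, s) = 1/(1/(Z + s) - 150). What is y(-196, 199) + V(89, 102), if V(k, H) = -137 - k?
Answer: -101477/449 ≈ -226.01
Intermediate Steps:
y(Z, s) = 1/(-150 + 1/(Z + s))
y(-196, 199) + V(89, 102) = (-1*(-196) - 1*199)/(-1 + 150*(-196) + 150*199) + (-137 - 1*89) = (196 - 199)/(-1 - 29400 + 29850) + (-137 - 89) = -3/449 - 226 = -101477/449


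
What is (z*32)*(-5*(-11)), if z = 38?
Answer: 66880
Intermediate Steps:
(z*32)*(-5*(-11)) = (38*32)*(-5*(-11)) = 1216*55 = 66880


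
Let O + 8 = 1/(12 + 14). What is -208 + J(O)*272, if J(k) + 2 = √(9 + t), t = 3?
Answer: -752 + 544*√3 ≈ 190.24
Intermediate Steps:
O = -207/26 (O = -8 + 1/(12 + 14) = -8 + 1/26 = -207/26 ≈ -7.9615)
J(k) = -2 + 2*√3 (J(k) = -2 + √(9 + 3) = -2 + √12 = -2 + 2*√3)
-208 + J(O)*272 = -208 + (-2 + 2*√3)*272 = -208 + (-544 + 544*√3) = -752 + 544*√3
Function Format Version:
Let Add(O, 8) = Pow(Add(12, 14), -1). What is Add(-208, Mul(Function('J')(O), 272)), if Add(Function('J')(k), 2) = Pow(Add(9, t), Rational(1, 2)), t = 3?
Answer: Add(-752, Mul(544, Pow(3, Rational(1, 2)))) ≈ 190.24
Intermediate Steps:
O = Rational(-207, 26) (O = Add(-8, Pow(Add(12, 14), -1)) = Add(-8, Pow(26, -1)) = Add(-8, Rational(1, 26)) = Rational(-207, 26) ≈ -7.9615)
Function('J')(k) = Add(-2, Mul(2, Pow(3, Rational(1, 2)))) (Function('J')(k) = Add(-2, Pow(Add(9, 3), Rational(1, 2))) = Add(-2, Pow(12, Rational(1, 2))) = Add(-2, Mul(2, Pow(3, Rational(1, 2)))))
Add(-208, Mul(Function('J')(O), 272)) = Add(-208, Mul(Add(-2, Mul(2, Pow(3, Rational(1, 2)))), 272)) = Add(-208, Add(-544, Mul(544, Pow(3, Rational(1, 2))))) = Add(-752, Mul(544, Pow(3, Rational(1, 2))))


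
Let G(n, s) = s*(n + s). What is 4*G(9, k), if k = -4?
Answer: -80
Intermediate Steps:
4*G(9, k) = 4*(-4*(9 - 4)) = 4*(-4*5) = 4*(-20) = -80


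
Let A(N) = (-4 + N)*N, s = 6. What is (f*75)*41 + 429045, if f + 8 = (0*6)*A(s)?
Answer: 404445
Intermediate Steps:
A(N) = N*(-4 + N)
f = -8 (f = -8 + (0*6)*(6*(-4 + 6)) = -8 + 0*(6*2) = -8 + 0*12 = -8 + 0 = -8)
(f*75)*41 + 429045 = -8*75*41 + 429045 = -600*41 + 429045 = -24600 + 429045 = 404445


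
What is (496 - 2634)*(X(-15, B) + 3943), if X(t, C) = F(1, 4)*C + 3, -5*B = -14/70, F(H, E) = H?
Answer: -210915838/25 ≈ -8.4366e+6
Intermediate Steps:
B = 1/25 (B = -(-14)/(5*70) = -⅕*(-⅕) = 1/25 ≈ 0.040000)
X(t, C) = 3 + C (X(t, C) = 1*C + 3 = C + 3 = 3 + C)
(496 - 2634)*(X(-15, B) + 3943) = (496 - 2634)*((3 + 1/25) + 3943) = -2138*(76/25 + 3943) = -2138*98651/25 = -210915838/25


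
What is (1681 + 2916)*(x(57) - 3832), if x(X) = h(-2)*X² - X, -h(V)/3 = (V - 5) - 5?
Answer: 519805775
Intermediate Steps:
h(V) = 30 - 3*V (h(V) = -3*((V - 5) - 5) = -3*((-5 + V) - 5) = -3*(-10 + V) = 30 - 3*V)
x(X) = -X + 36*X² (x(X) = (30 - 3*(-2))*X² - X = (30 + 6)*X² - X = 36*X² - X = -X + 36*X²)
(1681 + 2916)*(x(57) - 3832) = (1681 + 2916)*(57*(-1 + 36*57) - 3832) = 4597*(57*(-1 + 2052) - 3832) = 4597*(57*2051 - 3832) = 4597*(116907 - 3832) = 4597*113075 = 519805775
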